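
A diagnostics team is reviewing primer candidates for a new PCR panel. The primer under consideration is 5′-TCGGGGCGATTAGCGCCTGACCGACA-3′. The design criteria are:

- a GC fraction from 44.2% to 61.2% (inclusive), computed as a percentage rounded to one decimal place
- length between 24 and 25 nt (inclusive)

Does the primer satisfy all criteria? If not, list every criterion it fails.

Base counts: A=5, T=4, G=9, C=8 (length 26).
GC content: GC 17/26 = 65.4%, outside 44.2–61.2% ✗
length: length 26, outside 24–25 ✗

Fails: GC content, length.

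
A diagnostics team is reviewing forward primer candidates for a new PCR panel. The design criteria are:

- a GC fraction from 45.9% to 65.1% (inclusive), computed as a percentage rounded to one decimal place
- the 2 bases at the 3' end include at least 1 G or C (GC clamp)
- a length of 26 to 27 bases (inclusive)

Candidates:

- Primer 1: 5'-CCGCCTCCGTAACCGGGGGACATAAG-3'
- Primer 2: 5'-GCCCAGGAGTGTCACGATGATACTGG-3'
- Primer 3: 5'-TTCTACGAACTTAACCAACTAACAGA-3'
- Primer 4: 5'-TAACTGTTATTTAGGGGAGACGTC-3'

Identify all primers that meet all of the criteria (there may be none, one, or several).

Primer 1 (26 nt, A=6 T=3 G=8 C=9): GC 17/26 = 65.4%, outside 45.9–65.1% ✗; 3' end AG has 1 G/C ✓; length 26 ✓ — fails.
Primer 2 (26 nt, A=6 T=5 G=9 C=6): GC 15/26 = 57.7% ✓; 3' end GG has 2 G/C ✓; length 26 ✓ — passes.
Primer 3 (26 nt, A=11 T=6 G=2 C=7): GC 9/26 = 34.6%, outside 45.9–65.1% ✗; 3' end GA has 1 G/C ✓; length 26 ✓ — fails.
Primer 4 (24 nt, A=6 T=8 G=7 C=3): GC 10/24 = 41.7%, outside 45.9–65.1% ✗; 3' end TC has 1 G/C ✓; length 24, outside 26–27 ✗ — fails.

Primer 2 only.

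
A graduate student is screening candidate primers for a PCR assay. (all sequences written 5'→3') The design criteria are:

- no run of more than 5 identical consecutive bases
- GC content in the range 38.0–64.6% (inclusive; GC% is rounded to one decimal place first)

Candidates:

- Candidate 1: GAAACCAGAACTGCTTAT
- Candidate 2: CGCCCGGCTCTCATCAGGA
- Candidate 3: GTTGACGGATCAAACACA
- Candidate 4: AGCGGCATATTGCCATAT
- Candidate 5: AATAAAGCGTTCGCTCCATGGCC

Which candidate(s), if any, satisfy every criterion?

Candidate 1, Candidate 3, Candidate 4 and Candidate 5.

Candidate 1 (18 nt, A=7 T=4 G=3 C=4): longest run = 3 ✓; GC 7/18 = 38.9% ✓ — passes.
Candidate 2 (19 nt, A=3 T=3 G=5 C=8): longest run = 3 ✓; GC 13/19 = 68.4%, outside 38.0–64.6% ✗ — fails.
Candidate 3 (18 nt, A=7 T=3 G=4 C=4): longest run = 3 ✓; GC 8/18 = 44.4% ✓ — passes.
Candidate 4 (18 nt, A=5 T=5 G=4 C=4): longest run = 2 ✓; GC 8/18 = 44.4% ✓ — passes.
Candidate 5 (23 nt, A=6 T=5 G=5 C=7): longest run = 3 ✓; GC 12/23 = 52.2% ✓ — passes.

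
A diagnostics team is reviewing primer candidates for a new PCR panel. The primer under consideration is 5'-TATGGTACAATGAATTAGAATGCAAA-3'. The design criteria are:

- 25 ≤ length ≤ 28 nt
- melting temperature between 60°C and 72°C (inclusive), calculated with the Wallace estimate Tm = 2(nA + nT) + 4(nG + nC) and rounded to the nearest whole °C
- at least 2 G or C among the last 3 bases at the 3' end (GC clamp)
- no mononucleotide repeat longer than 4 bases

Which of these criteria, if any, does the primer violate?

Fails: GC clamp.

Base counts: A=12, T=7, G=5, C=2 (length 26).
length: length 26 ✓
Tm: Tm = 2·19 + 4·7 = 66°C ✓
GC clamp: 3' end AAA has 0 G/C, need ≥2 ✗
homopolymer run: longest run = 3 ✓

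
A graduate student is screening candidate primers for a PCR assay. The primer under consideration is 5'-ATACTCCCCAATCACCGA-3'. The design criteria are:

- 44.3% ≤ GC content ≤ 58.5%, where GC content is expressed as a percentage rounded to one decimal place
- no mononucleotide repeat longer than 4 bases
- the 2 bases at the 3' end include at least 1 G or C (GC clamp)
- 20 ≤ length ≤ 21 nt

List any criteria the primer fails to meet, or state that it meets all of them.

Base counts: A=6, T=3, G=1, C=8 (length 18).
GC content: GC 9/18 = 50.0% ✓
homopolymer run: longest run = 4 ✓
GC clamp: 3' end GA has 1 G/C ✓
length: length 18, outside 20–21 ✗

Fails: length.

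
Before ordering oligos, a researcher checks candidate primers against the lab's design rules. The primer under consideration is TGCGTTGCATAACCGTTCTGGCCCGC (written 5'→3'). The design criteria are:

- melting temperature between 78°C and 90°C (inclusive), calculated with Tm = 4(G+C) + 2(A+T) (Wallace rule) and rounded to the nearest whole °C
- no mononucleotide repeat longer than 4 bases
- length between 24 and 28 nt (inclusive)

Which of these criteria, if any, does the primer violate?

Base counts: A=3, T=7, G=7, C=9 (length 26).
Tm: Tm = 2·10 + 4·16 = 84°C ✓
homopolymer run: longest run = 3 ✓
length: length 26 ✓

Meets all criteria.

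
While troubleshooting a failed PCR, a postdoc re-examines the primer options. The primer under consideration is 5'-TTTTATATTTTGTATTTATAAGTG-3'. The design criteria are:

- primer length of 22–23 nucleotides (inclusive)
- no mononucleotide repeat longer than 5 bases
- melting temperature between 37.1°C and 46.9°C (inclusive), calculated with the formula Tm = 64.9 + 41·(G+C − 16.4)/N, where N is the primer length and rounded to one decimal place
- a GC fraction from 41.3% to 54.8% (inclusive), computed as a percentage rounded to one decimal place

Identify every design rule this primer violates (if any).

Base counts: A=6, T=15, G=3, C=0 (length 24).
length: length 24, outside 22–23 ✗
homopolymer run: longest run = 4 ✓
Tm: Tm = 64.9 + 41·(3 − 16.4)/24 = 42.0°C ✓
GC content: GC 3/24 = 12.5%, outside 41.3–54.8% ✗

Fails: length, GC content.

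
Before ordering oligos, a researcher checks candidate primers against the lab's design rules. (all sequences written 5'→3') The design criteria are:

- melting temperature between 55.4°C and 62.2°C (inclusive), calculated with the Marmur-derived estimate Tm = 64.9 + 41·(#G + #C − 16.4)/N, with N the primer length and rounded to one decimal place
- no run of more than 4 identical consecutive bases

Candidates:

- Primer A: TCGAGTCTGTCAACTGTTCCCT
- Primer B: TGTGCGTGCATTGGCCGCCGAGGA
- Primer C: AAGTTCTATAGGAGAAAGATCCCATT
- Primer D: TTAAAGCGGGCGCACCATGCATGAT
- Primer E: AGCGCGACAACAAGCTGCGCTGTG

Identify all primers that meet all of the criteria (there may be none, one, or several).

Primer A (22 nt, A=3 T=8 G=4 C=7): Tm = 64.9 + 41·(11 − 16.4)/22 = 54.8°C, outside 55.4–62.2°C ✗; longest run = 3 ✓ — fails.
Primer B (24 nt, A=3 T=5 G=10 C=6): Tm = 64.9 + 41·(16 − 16.4)/24 = 64.2°C, outside 55.4–62.2°C ✗; longest run = 2 ✓ — fails.
Primer C (26 nt, A=10 T=7 G=5 C=4): Tm = 64.9 + 41·(9 − 16.4)/26 = 53.2°C, outside 55.4–62.2°C ✗; longest run = 3 ✓ — fails.
Primer D (25 nt, A=7 T=5 G=7 C=6): Tm = 64.9 + 41·(13 − 16.4)/25 = 59.3°C ✓; longest run = 3 ✓ — passes.
Primer E (24 nt, A=6 T=3 G=8 C=7): Tm = 64.9 + 41·(15 − 16.4)/24 = 62.5°C, outside 55.4–62.2°C ✗; longest run = 2 ✓ — fails.

Primer D only.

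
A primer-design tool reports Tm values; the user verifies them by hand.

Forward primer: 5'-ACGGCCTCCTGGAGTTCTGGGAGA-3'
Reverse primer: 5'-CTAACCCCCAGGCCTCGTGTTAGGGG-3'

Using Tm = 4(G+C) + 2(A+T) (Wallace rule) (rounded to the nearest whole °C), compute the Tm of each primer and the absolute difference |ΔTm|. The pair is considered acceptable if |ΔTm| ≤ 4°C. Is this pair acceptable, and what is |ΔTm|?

Forward: A=4 T=5 G=9 C=6 → Tm = 2·9 + 4·15 = 78°C.
Reverse: A=4 T=5 G=8 C=9 → Tm = 2·9 + 4·17 = 86°C.
|ΔTm| = |78 − 86| = 8°C, > 4°C.

|ΔTm| = 8°C; the pair is not acceptable.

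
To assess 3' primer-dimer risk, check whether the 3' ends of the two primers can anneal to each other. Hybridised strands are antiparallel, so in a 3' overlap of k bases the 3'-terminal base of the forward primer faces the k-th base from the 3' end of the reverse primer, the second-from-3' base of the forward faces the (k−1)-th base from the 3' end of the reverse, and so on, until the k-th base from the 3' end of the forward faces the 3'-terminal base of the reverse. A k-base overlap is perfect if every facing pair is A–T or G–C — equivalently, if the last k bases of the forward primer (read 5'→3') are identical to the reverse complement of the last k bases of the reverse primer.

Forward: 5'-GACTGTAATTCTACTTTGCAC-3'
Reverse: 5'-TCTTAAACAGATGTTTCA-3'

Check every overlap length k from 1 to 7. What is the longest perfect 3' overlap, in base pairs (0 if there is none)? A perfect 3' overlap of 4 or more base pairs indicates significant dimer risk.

Last 7 bases (5'→3') — forward …TTTGCAC, reverse …TGTTTCA.
Reverse complement of the reverse primer's last 7 bases: TGAAACA; its first k bases are the reverse complement of the reverse primer's last k bases, so a perfect k-base overlap needs the forward primer's last k bases to equal them.
Comparing (forward last k vs required): k=1: C vs T ✗; k=2: AC vs TG ✗; k=3: CAC vs TGA ✗; k=4: GCAC vs TGAA ✗; k=5: TGCAC vs TGAAA ✗; k=6: TTGCAC vs TGAAAC ✗; k=7: TTTGCAC vs TGAAACA ✗.
No overlap length from 1 to 7 is perfect, so the longest perfect 3' overlap is 0.

Longest perfect overlap: 0 complementary base pairs; below the dimer-risk threshold (threshold 4).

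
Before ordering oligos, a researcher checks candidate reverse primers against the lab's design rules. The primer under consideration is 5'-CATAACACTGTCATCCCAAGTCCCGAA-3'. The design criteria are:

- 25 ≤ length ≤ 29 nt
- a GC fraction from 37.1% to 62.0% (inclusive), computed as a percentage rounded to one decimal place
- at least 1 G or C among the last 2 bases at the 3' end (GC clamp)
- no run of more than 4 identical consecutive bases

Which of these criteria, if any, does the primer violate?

Base counts: A=9, T=5, G=3, C=10 (length 27).
length: length 27 ✓
GC content: GC 13/27 = 48.1% ✓
GC clamp: 3' end AA has 0 G/C, need ≥1 ✗
homopolymer run: longest run = 3 ✓

Fails: GC clamp.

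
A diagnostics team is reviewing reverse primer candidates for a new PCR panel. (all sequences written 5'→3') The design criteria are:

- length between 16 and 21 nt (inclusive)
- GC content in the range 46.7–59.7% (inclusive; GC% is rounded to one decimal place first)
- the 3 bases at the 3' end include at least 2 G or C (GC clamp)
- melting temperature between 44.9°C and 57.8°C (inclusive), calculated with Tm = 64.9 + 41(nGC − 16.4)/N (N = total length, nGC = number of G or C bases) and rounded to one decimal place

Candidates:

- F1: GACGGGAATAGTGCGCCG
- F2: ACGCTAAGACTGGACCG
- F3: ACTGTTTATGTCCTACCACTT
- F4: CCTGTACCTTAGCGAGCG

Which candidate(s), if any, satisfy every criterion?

F1 (18 nt, A=4 T=2 G=8 C=4): length 18 ✓; GC 12/18 = 66.7%, outside 46.7–59.7% ✗; 3' end CCG has 3 G/C ✓; Tm = 64.9 + 41·(12 − 16.4)/18 = 54.9°C ✓ — fails.
F2 (17 nt, A=5 T=2 G=5 C=5): length 17 ✓; GC 10/17 = 58.8% ✓; 3' end CCG has 3 G/C ✓; Tm = 64.9 + 41·(10 − 16.4)/17 = 49.5°C ✓ — passes.
F3 (21 nt, A=4 T=9 G=2 C=6): length 21 ✓; GC 8/21 = 38.1%, outside 46.7–59.7% ✗; 3' end CTT has 1 G/C, need ≥2 ✗; Tm = 64.9 + 41·(8 − 16.4)/21 = 48.5°C ✓ — fails.
F4 (18 nt, A=3 T=4 G=5 C=6): length 18 ✓; GC 11/18 = 61.1%, outside 46.7–59.7% ✗; 3' end GCG has 3 G/C ✓; Tm = 64.9 + 41·(11 − 16.4)/18 = 52.6°C ✓ — fails.

F2 only.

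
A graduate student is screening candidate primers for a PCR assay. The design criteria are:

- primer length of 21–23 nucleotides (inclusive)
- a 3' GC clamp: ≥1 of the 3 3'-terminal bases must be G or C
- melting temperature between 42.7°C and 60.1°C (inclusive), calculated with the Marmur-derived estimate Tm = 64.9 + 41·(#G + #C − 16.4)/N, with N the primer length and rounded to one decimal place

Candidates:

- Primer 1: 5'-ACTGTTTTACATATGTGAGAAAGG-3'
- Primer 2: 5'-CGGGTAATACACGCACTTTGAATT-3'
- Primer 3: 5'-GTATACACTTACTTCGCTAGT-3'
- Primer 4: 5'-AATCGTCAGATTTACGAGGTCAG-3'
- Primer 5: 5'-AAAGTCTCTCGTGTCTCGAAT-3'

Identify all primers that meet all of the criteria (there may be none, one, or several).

Primer 1 (24 nt, A=8 T=8 G=6 C=2): length 24, outside 21–23 ✗; 3' end AGG has 2 G/C ✓; Tm = 64.9 + 41·(8 − 16.4)/24 = 50.6°C ✓ — fails.
Primer 2 (24 nt, A=7 T=7 G=5 C=5): length 24, outside 21–23 ✗; 3' end ATT has 0 G/C, need ≥1 ✗; Tm = 64.9 + 41·(10 − 16.4)/24 = 54.0°C ✓ — fails.
Primer 3 (21 nt, A=5 T=8 G=3 C=5): length 21 ✓; 3' end AGT has 1 G/C ✓; Tm = 64.9 + 41·(8 − 16.4)/21 = 48.5°C ✓ — passes.
Primer 4 (23 nt, A=7 T=6 G=6 C=4): length 23 ✓; 3' end CAG has 2 G/C ✓; Tm = 64.9 + 41·(10 − 16.4)/23 = 53.5°C ✓ — passes.
Primer 5 (21 nt, A=5 T=7 G=4 C=5): length 21 ✓; 3' end AAT has 0 G/C, need ≥1 ✗; Tm = 64.9 + 41·(9 − 16.4)/21 = 50.5°C ✓ — fails.

Primer 3 and Primer 4.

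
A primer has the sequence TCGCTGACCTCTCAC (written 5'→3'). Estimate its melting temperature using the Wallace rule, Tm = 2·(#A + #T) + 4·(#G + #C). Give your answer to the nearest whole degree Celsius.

48°C

Base counts: A=2, T=4, G=2, C=7 (length 15).
Tm = 2·(2+4) + 4·(2+7) = 2·6 + 4·9 = 12 + 36 = 48°C.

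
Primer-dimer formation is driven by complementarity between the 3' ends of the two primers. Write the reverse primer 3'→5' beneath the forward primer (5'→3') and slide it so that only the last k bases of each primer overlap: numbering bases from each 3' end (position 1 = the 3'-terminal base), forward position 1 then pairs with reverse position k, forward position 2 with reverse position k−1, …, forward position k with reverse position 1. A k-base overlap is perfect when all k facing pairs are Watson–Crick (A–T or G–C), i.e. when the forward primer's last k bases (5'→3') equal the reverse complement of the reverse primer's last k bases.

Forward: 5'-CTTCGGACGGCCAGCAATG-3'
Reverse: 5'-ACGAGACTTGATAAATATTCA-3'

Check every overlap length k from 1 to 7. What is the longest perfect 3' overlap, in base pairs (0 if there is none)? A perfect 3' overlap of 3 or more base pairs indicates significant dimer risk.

Longest perfect overlap: 2 complementary base pairs; below the dimer-risk threshold (threshold 3).

Last 7 bases (5'→3') — forward …AGCAATG, reverse …ATATTCA.
Reverse complement of the reverse primer's last 7 bases: TGAATAT; its first k bases are the reverse complement of the reverse primer's last k bases, so a perfect k-base overlap needs the forward primer's last k bases to equal them.
Comparing (forward last k vs required): k=1: G vs T ✗; k=2: TG vs TG ✓; k=3: ATG vs TGA ✗; k=4: AATG vs TGAA ✗; k=5: CAATG vs TGAAT ✗; k=6: GCAATG vs TGAATA ✗; k=7: AGCAATG vs TGAATAT ✗.
Only k = 2 is perfect, so the longest perfect 3' overlap is 2.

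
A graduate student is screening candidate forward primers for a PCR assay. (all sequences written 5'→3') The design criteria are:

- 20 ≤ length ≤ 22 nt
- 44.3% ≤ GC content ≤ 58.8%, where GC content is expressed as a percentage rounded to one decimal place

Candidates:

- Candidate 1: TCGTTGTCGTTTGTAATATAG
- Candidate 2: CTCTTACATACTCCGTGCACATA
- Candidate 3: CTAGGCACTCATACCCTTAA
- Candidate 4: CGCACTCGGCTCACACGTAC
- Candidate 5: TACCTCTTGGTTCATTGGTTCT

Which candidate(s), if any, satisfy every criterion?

Candidate 1 (21 nt, A=4 T=10 G=5 C=2): length 21 ✓; GC 7/21 = 33.3%, outside 44.3–58.8% ✗ — fails.
Candidate 2 (23 nt, A=6 T=7 G=2 C=8): length 23, outside 20–22 ✗; GC 10/23 = 43.5%, outside 44.3–58.8% ✗ — fails.
Candidate 3 (20 nt, A=6 T=5 G=2 C=7): length 20 ✓; GC 9/20 = 45.0% ✓ — passes.
Candidate 4 (20 nt, A=4 T=3 G=4 C=9): length 20 ✓; GC 13/20 = 65.0%, outside 44.3–58.8% ✗ — fails.
Candidate 5 (22 nt, A=2 T=11 G=4 C=5): length 22 ✓; GC 9/22 = 40.9%, outside 44.3–58.8% ✗ — fails.

Candidate 3 only.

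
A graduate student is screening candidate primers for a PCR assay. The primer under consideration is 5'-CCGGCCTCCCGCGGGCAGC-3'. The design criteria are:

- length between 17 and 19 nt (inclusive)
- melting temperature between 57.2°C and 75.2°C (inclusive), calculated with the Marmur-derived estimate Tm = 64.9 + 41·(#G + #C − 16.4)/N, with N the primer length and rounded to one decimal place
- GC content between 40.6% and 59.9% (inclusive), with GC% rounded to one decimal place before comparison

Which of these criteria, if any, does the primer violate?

Base counts: A=1, T=1, G=7, C=10 (length 19).
length: length 19 ✓
Tm: Tm = 64.9 + 41·(17 − 16.4)/19 = 66.2°C ✓
GC content: GC 17/19 = 89.5%, outside 40.6–59.9% ✗

Fails: GC content.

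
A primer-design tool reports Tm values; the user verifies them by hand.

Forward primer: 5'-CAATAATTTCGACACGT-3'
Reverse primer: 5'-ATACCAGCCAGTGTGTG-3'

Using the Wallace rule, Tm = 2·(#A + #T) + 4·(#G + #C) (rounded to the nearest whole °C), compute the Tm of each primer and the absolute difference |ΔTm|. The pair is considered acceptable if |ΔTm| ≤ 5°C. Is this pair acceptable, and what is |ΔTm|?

|ΔTm| = 6°C; the pair is not acceptable.

Forward: A=6 T=5 G=2 C=4 → Tm = 2·11 + 4·6 = 46°C.
Reverse: A=4 T=4 G=5 C=4 → Tm = 2·8 + 4·9 = 52°C.
|ΔTm| = |46 − 52| = 6°C, > 5°C.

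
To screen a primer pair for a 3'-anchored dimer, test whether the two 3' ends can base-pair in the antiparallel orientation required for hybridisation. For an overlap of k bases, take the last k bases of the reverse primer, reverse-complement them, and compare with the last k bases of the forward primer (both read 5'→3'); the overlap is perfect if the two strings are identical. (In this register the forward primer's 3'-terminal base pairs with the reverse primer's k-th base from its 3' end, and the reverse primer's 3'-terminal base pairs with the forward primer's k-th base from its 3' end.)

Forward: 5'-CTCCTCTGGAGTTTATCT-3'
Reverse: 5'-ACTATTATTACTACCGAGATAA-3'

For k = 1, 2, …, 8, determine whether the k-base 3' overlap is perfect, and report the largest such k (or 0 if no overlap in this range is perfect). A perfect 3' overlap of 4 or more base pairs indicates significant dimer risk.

Last 8 bases (5'→3') — forward …GTTTATCT, reverse …CGAGATAA.
Reverse complement of the reverse primer's last 8 bases: TTATCTCG; its first k bases are the reverse complement of the reverse primer's last k bases, so a perfect k-base overlap needs the forward primer's last k bases to equal them.
Comparing (forward last k vs required): k=1: T vs T ✓; k=2: CT vs TT ✗; k=3: TCT vs TTA ✗; k=4: ATCT vs TTAT ✗; k=5: TATCT vs TTATC ✗; k=6: TTATCT vs TTATCT ✓; k=7: TTTATCT vs TTATCTC ✗; k=8: GTTTATCT vs TTATCTCG ✗.
Perfect overlaps at k = 1, 6; the largest is 6.

Longest perfect overlap: 6 complementary base pairs; significant dimer risk (threshold 4).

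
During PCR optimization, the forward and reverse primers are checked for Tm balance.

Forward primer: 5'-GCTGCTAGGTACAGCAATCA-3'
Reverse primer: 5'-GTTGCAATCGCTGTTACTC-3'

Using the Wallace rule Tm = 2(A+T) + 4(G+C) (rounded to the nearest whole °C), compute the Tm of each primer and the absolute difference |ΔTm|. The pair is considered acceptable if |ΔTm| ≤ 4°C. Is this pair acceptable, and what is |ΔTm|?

Forward: A=6 T=4 G=5 C=5 → Tm = 2·10 + 4·10 = 60°C.
Reverse: A=3 T=7 G=4 C=5 → Tm = 2·10 + 4·9 = 56°C.
|ΔTm| = |60 − 56| = 4°C, ≤ 4°C.

|ΔTm| = 4°C; the pair is acceptable.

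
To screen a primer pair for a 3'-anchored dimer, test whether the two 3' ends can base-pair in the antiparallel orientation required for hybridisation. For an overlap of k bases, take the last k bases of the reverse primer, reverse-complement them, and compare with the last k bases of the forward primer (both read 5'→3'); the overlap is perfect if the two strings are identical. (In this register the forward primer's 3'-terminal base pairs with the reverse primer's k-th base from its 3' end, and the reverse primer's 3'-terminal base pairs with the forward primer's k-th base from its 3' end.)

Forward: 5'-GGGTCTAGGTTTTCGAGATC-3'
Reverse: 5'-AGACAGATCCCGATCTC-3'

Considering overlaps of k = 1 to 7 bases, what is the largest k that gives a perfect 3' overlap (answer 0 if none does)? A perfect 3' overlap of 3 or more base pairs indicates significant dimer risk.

Last 7 bases (5'→3') — forward …CGAGATC, reverse …CGATCTC.
Reverse complement of the reverse primer's last 7 bases: GAGATCG; its first k bases are the reverse complement of the reverse primer's last k bases, so a perfect k-base overlap needs the forward primer's last k bases to equal them.
Comparing (forward last k vs required): k=1: C vs G ✗; k=2: TC vs GA ✗; k=3: ATC vs GAG ✗; k=4: GATC vs GAGA ✗; k=5: AGATC vs GAGAT ✗; k=6: GAGATC vs GAGATC ✓; k=7: CGAGATC vs GAGATCG ✗.
Only k = 6 is perfect, so the longest perfect 3' overlap is 6.

Longest perfect overlap: 6 complementary base pairs; significant dimer risk (threshold 3).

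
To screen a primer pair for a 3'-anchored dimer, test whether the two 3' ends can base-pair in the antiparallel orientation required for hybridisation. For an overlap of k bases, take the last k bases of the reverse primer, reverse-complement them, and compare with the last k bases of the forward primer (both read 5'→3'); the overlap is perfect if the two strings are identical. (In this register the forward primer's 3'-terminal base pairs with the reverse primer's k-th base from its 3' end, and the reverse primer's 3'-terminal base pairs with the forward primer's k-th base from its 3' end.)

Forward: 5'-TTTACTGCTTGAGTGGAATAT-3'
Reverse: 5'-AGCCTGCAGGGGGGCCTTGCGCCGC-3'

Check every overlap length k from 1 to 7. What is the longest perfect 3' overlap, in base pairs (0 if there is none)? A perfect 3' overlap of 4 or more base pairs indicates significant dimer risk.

Last 7 bases (5'→3') — forward …GGAATAT, reverse …GCGCCGC.
Reverse complement of the reverse primer's last 7 bases: GCGGCGC; its first k bases are the reverse complement of the reverse primer's last k bases, so a perfect k-base overlap needs the forward primer's last k bases to equal them.
Comparing (forward last k vs required): k=1: T vs G ✗; k=2: AT vs GC ✗; k=3: TAT vs GCG ✗; k=4: ATAT vs GCGG ✗; k=5: AATAT vs GCGGC ✗; k=6: GAATAT vs GCGGCG ✗; k=7: GGAATAT vs GCGGCGC ✗.
No overlap length from 1 to 7 is perfect, so the longest perfect 3' overlap is 0.

Longest perfect overlap: 0 complementary base pairs; below the dimer-risk threshold (threshold 4).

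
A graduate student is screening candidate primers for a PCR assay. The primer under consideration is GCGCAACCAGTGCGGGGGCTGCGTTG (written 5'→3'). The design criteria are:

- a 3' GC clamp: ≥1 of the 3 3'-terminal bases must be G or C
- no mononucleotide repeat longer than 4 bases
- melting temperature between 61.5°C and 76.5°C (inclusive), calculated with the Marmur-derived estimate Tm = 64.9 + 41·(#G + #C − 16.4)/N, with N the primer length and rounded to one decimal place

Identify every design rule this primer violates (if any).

Base counts: A=3, T=4, G=12, C=7 (length 26).
GC clamp: 3' end TTG has 1 G/C ✓
homopolymer run: longest run = 5, exceeds 4 ✗
Tm: Tm = 64.9 + 41·(19 − 16.4)/26 = 69.0°C ✓

Fails: homopolymer run.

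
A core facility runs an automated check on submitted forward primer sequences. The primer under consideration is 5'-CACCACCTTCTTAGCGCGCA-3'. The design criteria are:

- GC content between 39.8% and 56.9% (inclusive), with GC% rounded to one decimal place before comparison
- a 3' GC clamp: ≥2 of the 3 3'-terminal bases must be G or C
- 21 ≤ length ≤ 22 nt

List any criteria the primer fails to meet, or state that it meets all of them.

Base counts: A=4, T=4, G=3, C=9 (length 20).
GC content: GC 12/20 = 60.0%, outside 39.8–56.9% ✗
GC clamp: 3' end GCA has 2 G/C ✓
length: length 20, outside 21–22 ✗

Fails: GC content, length.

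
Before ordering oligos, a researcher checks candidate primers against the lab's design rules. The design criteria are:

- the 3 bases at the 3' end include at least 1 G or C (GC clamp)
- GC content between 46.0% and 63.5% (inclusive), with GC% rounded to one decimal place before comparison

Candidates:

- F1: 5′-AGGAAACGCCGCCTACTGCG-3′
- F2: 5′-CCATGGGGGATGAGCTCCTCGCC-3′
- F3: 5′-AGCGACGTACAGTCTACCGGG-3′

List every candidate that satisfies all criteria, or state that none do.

F3 only.

F1 (20 nt, A=5 T=2 G=6 C=7): 3' end GCG has 3 G/C ✓; GC 13/20 = 65.0%, outside 46.0–63.5% ✗ — fails.
F2 (23 nt, A=3 T=4 G=8 C=8): 3' end GCC has 3 G/C ✓; GC 16/23 = 69.6%, outside 46.0–63.5% ✗ — fails.
F3 (21 nt, A=5 T=3 G=7 C=6): 3' end GGG has 3 G/C ✓; GC 13/21 = 61.9% ✓ — passes.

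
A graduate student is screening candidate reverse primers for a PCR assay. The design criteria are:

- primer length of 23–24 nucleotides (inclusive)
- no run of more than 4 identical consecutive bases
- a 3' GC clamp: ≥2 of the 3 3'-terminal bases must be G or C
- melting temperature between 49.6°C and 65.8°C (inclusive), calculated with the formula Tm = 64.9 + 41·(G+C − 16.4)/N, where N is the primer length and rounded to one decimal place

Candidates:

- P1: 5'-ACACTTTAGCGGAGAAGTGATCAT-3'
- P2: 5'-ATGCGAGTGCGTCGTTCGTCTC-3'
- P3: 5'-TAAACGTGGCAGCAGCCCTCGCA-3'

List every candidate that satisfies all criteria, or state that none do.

P1 (24 nt, A=8 T=6 G=6 C=4): length 24 ✓; longest run = 3 ✓; 3' end CAT has 1 G/C, need ≥2 ✗; Tm = 64.9 + 41·(10 − 16.4)/24 = 54.0°C ✓ — fails.
P2 (22 nt, A=2 T=7 G=7 C=6): length 22, outside 23–24 ✗; longest run = 2 ✓; 3' end CTC has 2 G/C ✓; Tm = 64.9 + 41·(13 − 16.4)/22 = 58.6°C ✓ — fails.
P3 (23 nt, A=6 T=3 G=6 C=8): length 23 ✓; longest run = 3 ✓; 3' end GCA has 2 G/C ✓; Tm = 64.9 + 41·(14 − 16.4)/23 = 60.6°C ✓ — passes.

P3 only.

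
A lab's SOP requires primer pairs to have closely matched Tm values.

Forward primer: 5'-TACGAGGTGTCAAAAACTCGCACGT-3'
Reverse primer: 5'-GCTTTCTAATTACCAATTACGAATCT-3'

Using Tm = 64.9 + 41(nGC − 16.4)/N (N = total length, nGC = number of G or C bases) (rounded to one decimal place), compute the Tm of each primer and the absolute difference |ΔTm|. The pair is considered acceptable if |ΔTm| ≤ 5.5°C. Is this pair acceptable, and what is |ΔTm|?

Forward: G+C = 12, N = 25 → Tm = 64.9 + 41·(12 − 16.4)/25 = 57.7°C.
Reverse: G+C = 8, N = 26 → Tm = 64.9 + 41·(8 − 16.4)/26 = 51.7°C.
|ΔTm| = |57.7 − 51.7| = 6.0°C, > 5.5°C.

|ΔTm| = 6.0°C; the pair is not acceptable.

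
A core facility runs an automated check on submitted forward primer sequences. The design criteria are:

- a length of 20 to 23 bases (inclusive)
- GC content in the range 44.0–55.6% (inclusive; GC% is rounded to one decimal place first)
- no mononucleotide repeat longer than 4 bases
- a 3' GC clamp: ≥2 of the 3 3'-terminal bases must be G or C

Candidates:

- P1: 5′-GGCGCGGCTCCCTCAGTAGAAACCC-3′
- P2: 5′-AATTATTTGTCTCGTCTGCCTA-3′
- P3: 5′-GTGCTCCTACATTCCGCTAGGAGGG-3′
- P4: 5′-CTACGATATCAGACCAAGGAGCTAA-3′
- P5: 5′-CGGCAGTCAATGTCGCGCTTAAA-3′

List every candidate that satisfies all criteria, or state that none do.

P1 (25 nt, A=5 T=3 G=7 C=10): length 25, outside 20–23 ✗; GC 17/25 = 68.0%, outside 44.0–55.6% ✗; longest run = 3 ✓; 3' end CCC has 3 G/C ✓ — fails.
P2 (22 nt, A=4 T=10 G=3 C=5): length 22 ✓; GC 8/22 = 36.4%, outside 44.0–55.6% ✗; longest run = 3 ✓; 3' end CTA has 1 G/C, need ≥2 ✗ — fails.
P3 (25 nt, A=4 T=6 G=8 C=7): length 25, outside 20–23 ✗; GC 15/25 = 60.0%, outside 44.0–55.6% ✗; longest run = 3 ✓; 3' end GGG has 3 G/C ✓ — fails.
P4 (25 nt, A=10 T=4 G=5 C=6): length 25, outside 20–23 ✗; GC 11/25 = 44.0% ✓; longest run = 2 ✓; 3' end TAA has 0 G/C, need ≥2 ✗ — fails.
P5 (23 nt, A=6 T=5 G=6 C=6): length 23 ✓; GC 12/23 = 52.2% ✓; longest run = 3 ✓; 3' end AAA has 0 G/C, need ≥2 ✗ — fails.

None of the candidates satisfy all criteria.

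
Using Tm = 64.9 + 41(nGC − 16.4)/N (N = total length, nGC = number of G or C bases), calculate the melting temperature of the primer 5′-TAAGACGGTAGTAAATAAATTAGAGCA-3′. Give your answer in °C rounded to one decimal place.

Base counts: A=13, T=6, G=6, C=2; G+C = 8, N = 27.
Tm = 64.9 + 41·(8 − 16.4)/27 = 64.9 + -344.40/27 = 52.1°C.

52.1°C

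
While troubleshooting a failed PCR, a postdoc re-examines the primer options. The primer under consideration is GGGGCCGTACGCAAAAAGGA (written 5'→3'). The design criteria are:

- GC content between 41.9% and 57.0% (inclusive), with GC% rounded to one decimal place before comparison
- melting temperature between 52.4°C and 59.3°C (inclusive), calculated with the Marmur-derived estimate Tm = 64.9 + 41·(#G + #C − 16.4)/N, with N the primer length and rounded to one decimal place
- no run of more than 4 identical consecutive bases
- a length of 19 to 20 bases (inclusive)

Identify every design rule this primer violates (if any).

Fails: GC content, homopolymer run.

Base counts: A=7, T=1, G=8, C=4 (length 20).
GC content: GC 12/20 = 60.0%, outside 41.9–57.0% ✗
Tm: Tm = 64.9 + 41·(12 − 16.4)/20 = 55.9°C ✓
homopolymer run: longest run = 5, exceeds 4 ✗
length: length 20 ✓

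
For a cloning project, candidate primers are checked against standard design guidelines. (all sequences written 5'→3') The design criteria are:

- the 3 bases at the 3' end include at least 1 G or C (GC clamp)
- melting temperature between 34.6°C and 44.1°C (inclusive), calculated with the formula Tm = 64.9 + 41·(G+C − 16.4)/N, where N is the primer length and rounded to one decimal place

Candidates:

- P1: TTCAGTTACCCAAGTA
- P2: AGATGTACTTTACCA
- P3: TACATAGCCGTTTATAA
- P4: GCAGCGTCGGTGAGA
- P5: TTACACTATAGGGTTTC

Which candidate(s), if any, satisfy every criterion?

P1 and P5.

P1 (16 nt, A=5 T=5 G=2 C=4): 3' end GTA has 1 G/C ✓; Tm = 64.9 + 41·(6 − 16.4)/16 = 38.3°C ✓ — passes.
P2 (15 nt, A=5 T=5 G=2 C=3): 3' end CCA has 2 G/C ✓; Tm = 64.9 + 41·(5 − 16.4)/15 = 33.7°C, outside 34.6–44.1°C ✗ — fails.
P3 (17 nt, A=6 T=6 G=2 C=3): 3' end TAA has 0 G/C, need ≥1 ✗; Tm = 64.9 + 41·(5 − 16.4)/17 = 37.4°C ✓ — fails.
P4 (15 nt, A=3 T=2 G=7 C=3): 3' end AGA has 1 G/C ✓; Tm = 64.9 + 41·(10 − 16.4)/15 = 47.4°C, outside 34.6–44.1°C ✗ — fails.
P5 (17 nt, A=4 T=7 G=3 C=3): 3' end TTC has 1 G/C ✓; Tm = 64.9 + 41·(6 − 16.4)/17 = 39.8°C ✓ — passes.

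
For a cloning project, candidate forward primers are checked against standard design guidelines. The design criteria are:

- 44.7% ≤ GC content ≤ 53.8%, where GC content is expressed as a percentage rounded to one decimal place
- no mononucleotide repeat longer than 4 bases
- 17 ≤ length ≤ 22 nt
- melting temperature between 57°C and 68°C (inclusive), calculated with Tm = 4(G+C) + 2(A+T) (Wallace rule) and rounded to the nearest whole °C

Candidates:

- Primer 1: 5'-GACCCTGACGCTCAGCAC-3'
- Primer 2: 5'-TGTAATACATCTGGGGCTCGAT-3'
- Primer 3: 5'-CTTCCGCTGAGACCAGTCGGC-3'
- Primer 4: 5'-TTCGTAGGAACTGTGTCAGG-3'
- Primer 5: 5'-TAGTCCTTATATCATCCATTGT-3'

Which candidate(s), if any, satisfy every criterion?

Primer 2 and Primer 4.

Primer 1 (18 nt, A=4 T=2 G=4 C=8): GC 12/18 = 66.7%, outside 44.7–53.8% ✗; longest run = 3 ✓; length 18 ✓; Tm = 2·6 + 4·12 = 60°C ✓ — fails.
Primer 2 (22 nt, A=5 T=7 G=6 C=4): GC 10/22 = 45.5% ✓; longest run = 4 ✓; length 22 ✓; Tm = 2·12 + 4·10 = 64°C ✓ — passes.
Primer 3 (21 nt, A=3 T=4 G=6 C=8): GC 14/21 = 66.7%, outside 44.7–53.8% ✗; longest run = 2 ✓; length 21 ✓; Tm = 2·7 + 4·14 = 70°C, outside 57–68°C ✗ — fails.
Primer 4 (20 nt, A=4 T=6 G=7 C=3): GC 10/20 = 50.0% ✓; longest run = 2 ✓; length 20 ✓; Tm = 2·10 + 4·10 = 60°C ✓ — passes.
Primer 5 (22 nt, A=5 T=10 G=2 C=5): GC 7/22 = 31.8%, outside 44.7–53.8% ✗; longest run = 2 ✓; length 22 ✓; Tm = 2·15 + 4·7 = 58°C ✓ — fails.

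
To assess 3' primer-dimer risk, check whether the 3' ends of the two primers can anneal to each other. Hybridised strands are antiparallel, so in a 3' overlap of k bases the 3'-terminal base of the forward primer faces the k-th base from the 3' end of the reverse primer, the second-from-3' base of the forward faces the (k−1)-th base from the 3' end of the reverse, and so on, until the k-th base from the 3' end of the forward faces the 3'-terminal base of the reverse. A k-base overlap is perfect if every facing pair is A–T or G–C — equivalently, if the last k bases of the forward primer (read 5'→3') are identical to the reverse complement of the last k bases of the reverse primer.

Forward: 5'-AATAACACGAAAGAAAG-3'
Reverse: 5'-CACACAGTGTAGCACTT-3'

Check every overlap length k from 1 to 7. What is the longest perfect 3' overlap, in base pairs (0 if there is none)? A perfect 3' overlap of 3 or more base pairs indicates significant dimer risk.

Last 7 bases (5'→3') — forward …AAGAAAG, reverse …AGCACTT.
Reverse complement of the reverse primer's last 7 bases: AAGTGCT; its first k bases are the reverse complement of the reverse primer's last k bases, so a perfect k-base overlap needs the forward primer's last k bases to equal them.
Comparing (forward last k vs required): k=1: G vs A ✗; k=2: AG vs AA ✗; k=3: AAG vs AAG ✓; k=4: AAAG vs AAGT ✗; k=5: GAAAG vs AAGTG ✗; k=6: AGAAAG vs AAGTGC ✗; k=7: AAGAAAG vs AAGTGCT ✗.
Only k = 3 is perfect, so the longest perfect 3' overlap is 3.

Longest perfect overlap: 3 complementary base pairs; significant dimer risk (threshold 3).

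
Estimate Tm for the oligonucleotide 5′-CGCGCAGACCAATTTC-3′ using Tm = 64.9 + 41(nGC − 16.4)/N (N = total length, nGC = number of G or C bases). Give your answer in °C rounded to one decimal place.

Base counts: A=4, T=3, G=3, C=6; G+C = 9, N = 16.
Tm = 64.9 + 41·(9 − 16.4)/16 = 64.9 + -303.40/16 = 45.9°C.

45.9°C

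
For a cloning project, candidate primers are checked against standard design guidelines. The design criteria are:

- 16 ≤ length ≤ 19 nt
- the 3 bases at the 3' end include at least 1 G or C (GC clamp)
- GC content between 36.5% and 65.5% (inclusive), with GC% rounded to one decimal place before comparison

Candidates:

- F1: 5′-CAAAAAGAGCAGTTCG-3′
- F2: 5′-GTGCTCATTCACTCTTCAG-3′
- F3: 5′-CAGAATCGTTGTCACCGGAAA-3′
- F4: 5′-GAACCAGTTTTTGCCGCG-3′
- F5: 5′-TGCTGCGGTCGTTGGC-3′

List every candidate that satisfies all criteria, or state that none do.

F1 (16 nt, A=7 T=2 G=4 C=3): length 16 ✓; 3' end TCG has 2 G/C ✓; GC 7/16 = 43.8% ✓ — passes.
F2 (19 nt, A=3 T=7 G=3 C=6): length 19 ✓; 3' end CAG has 2 G/C ✓; GC 9/19 = 47.4% ✓ — passes.
F3 (21 nt, A=7 T=4 G=5 C=5): length 21, outside 16–19 ✗; 3' end AAA has 0 G/C, need ≥1 ✗; GC 10/21 = 47.6% ✓ — fails.
F4 (18 nt, A=3 T=5 G=5 C=5): length 18 ✓; 3' end GCG has 3 G/C ✓; GC 10/18 = 55.6% ✓ — passes.
F5 (16 nt, A=0 T=5 G=7 C=4): length 16 ✓; 3' end GGC has 3 G/C ✓; GC 11/16 = 68.8%, outside 36.5–65.5% ✗ — fails.

F1, F2 and F4.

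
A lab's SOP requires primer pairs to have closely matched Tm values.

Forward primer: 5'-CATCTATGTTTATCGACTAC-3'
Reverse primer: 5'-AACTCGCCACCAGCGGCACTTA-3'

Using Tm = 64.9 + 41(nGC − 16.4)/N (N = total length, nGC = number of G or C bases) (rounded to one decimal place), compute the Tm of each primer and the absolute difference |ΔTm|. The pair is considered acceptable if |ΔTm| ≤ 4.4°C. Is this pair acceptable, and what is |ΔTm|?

Forward: G+C = 7, N = 20 → Tm = 64.9 + 41·(7 − 16.4)/20 = 45.6°C.
Reverse: G+C = 13, N = 22 → Tm = 64.9 + 41·(13 − 16.4)/22 = 58.6°C.
|ΔTm| = |45.6 − 58.6| = 13.0°C, > 4.4°C.

|ΔTm| = 13.0°C; the pair is not acceptable.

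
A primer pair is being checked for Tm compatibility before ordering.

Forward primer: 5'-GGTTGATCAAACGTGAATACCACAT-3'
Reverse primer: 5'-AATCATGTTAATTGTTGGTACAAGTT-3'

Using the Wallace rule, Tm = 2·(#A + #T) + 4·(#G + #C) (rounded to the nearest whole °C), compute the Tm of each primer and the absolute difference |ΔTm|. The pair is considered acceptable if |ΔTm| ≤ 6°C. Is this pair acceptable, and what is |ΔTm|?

|ΔTm| = 4°C; the pair is acceptable.

Forward: A=9 T=6 G=5 C=5 → Tm = 2·15 + 4·10 = 70°C.
Reverse: A=8 T=11 G=5 C=2 → Tm = 2·19 + 4·7 = 66°C.
|ΔTm| = |70 − 66| = 4°C, ≤ 6°C.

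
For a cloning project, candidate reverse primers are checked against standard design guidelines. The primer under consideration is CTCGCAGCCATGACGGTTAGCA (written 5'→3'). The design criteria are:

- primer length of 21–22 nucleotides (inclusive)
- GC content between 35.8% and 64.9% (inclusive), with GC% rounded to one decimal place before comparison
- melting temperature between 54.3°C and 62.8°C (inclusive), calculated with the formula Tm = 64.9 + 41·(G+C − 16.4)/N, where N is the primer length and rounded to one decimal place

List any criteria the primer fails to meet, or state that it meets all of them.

Base counts: A=5, T=4, G=6, C=7 (length 22).
length: length 22 ✓
GC content: GC 13/22 = 59.1% ✓
Tm: Tm = 64.9 + 41·(13 − 16.4)/22 = 58.6°C ✓

Meets all criteria.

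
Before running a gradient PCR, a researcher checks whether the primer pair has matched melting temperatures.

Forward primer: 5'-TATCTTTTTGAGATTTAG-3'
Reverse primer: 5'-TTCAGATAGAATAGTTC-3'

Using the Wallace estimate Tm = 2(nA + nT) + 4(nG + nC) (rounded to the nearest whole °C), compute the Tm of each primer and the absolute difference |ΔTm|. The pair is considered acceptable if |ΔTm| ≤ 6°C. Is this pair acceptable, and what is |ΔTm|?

Forward: A=4 T=10 G=3 C=1 → Tm = 2·14 + 4·4 = 44°C.
Reverse: A=6 T=6 G=3 C=2 → Tm = 2·12 + 4·5 = 44°C.
|ΔTm| = |44 − 44| = 0°C, ≤ 6°C.

|ΔTm| = 0°C; the pair is acceptable.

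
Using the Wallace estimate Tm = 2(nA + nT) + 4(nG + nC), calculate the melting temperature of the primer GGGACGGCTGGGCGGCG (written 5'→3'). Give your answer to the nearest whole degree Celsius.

Base counts: A=1, T=1, G=11, C=4 (length 17).
Tm = 2·(1+1) + 4·(11+4) = 2·2 + 4·15 = 4 + 60 = 64°C.

64°C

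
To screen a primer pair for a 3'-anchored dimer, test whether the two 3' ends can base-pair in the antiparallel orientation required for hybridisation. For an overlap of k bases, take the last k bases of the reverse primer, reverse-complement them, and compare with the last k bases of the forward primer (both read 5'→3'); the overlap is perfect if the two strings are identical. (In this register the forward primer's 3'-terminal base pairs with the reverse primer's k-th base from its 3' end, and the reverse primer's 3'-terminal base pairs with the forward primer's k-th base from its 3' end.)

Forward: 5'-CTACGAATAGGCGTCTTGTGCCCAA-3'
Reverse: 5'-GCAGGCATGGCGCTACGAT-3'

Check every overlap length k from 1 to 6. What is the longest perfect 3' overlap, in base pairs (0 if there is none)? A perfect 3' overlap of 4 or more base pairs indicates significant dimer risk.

Last 6 bases (5'→3') — forward …GCCCAA, reverse …TACGAT.
Reverse complement of the reverse primer's last 6 bases: ATCGTA; its first k bases are the reverse complement of the reverse primer's last k bases, so a perfect k-base overlap needs the forward primer's last k bases to equal them.
Comparing (forward last k vs required): k=1: A vs A ✓; k=2: AA vs AT ✗; k=3: CAA vs ATC ✗; k=4: CCAA vs ATCG ✗; k=5: CCCAA vs ATCGT ✗; k=6: GCCCAA vs ATCGTA ✗.
Only k = 1 is perfect, so the longest perfect 3' overlap is 1.

Longest perfect overlap: 1 complementary base pair; below the dimer-risk threshold (threshold 4).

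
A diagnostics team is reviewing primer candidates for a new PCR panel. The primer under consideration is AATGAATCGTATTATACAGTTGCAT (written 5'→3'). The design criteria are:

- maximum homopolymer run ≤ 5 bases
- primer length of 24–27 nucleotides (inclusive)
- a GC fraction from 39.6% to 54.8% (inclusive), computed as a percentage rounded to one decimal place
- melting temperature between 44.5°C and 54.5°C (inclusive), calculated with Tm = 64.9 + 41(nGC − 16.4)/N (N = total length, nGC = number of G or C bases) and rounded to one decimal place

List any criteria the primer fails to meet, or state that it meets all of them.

Base counts: A=9, T=9, G=4, C=3 (length 25).
homopolymer run: longest run = 2 ✓
length: length 25 ✓
GC content: GC 7/25 = 28.0%, outside 39.6–54.8% ✗
Tm: Tm = 64.9 + 41·(7 − 16.4)/25 = 49.5°C ✓

Fails: GC content.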